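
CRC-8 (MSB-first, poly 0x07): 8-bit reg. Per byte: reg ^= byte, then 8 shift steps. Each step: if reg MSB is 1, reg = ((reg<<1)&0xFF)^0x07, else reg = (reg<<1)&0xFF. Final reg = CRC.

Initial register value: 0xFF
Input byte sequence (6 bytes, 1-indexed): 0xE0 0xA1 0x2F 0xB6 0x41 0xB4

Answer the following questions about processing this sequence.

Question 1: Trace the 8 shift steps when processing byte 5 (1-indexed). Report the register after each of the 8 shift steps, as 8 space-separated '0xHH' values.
After byte 1 (0xE0): reg=0x5D
After byte 2 (0xA1): reg=0xFA
After byte 3 (0x2F): reg=0x25
After byte 4 (0xB6): reg=0xF0
Register before byte 5: 0xF0
After XOR with byte 0x41: 0xB1

Answer: 0x65 0xCA 0x93 0x21 0x42 0x84 0x0F 0x1E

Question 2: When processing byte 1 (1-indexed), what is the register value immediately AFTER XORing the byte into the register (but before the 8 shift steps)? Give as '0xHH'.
Answer: 0x1F

Derivation:
Register before byte 1: 0xFF
Byte 1: 0xE0
0xFF XOR 0xE0 = 0x1F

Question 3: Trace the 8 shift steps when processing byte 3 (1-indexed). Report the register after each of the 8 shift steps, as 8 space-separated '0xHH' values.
Answer: 0xAD 0x5D 0xBA 0x73 0xE6 0xCB 0x91 0x25

Derivation:
After byte 1 (0xE0): reg=0x5D
After byte 2 (0xA1): reg=0xFA
Register before byte 3: 0xFA
After XOR with byte 0x2F: 0xD5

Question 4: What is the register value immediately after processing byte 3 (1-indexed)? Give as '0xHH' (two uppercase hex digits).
Answer: 0x25

Derivation:
After byte 1 (0xE0): reg=0x5D
After byte 2 (0xA1): reg=0xFA
After byte 3 (0x2F): reg=0x25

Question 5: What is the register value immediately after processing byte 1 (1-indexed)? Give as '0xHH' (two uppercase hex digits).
After byte 1 (0xE0): reg=0x5D

Answer: 0x5D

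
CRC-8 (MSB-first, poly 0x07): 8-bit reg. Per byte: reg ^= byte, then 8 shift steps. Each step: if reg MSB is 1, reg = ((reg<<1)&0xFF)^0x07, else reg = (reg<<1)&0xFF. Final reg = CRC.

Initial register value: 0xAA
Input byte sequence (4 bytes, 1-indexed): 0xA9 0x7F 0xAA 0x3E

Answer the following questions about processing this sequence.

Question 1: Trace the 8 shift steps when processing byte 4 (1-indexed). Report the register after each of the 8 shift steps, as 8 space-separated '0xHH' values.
After byte 1 (0xA9): reg=0x09
After byte 2 (0x7F): reg=0x45
After byte 3 (0xAA): reg=0x83
Register before byte 4: 0x83
After XOR with byte 0x3E: 0xBD

Answer: 0x7D 0xFA 0xF3 0xE1 0xC5 0x8D 0x1D 0x3A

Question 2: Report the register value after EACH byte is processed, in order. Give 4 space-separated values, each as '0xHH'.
0x09 0x45 0x83 0x3A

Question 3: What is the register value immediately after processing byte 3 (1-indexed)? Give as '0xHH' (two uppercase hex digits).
After byte 1 (0xA9): reg=0x09
After byte 2 (0x7F): reg=0x45
After byte 3 (0xAA): reg=0x83

Answer: 0x83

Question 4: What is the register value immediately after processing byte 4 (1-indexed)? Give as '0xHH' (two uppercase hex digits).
After byte 1 (0xA9): reg=0x09
After byte 2 (0x7F): reg=0x45
After byte 3 (0xAA): reg=0x83
After byte 4 (0x3E): reg=0x3A

Answer: 0x3A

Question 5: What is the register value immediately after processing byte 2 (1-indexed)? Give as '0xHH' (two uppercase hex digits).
After byte 1 (0xA9): reg=0x09
After byte 2 (0x7F): reg=0x45

Answer: 0x45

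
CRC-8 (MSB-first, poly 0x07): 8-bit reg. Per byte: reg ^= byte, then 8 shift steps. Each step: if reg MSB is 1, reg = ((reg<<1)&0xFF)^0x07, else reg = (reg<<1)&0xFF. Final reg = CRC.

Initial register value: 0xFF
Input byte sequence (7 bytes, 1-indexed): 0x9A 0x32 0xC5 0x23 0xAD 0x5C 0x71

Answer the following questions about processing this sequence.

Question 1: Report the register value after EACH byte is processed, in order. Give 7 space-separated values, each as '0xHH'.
0x3C 0x2A 0x83 0x69 0x52 0x2A 0x86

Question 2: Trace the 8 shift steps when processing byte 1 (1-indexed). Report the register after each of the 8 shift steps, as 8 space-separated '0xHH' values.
Answer: 0xCA 0x93 0x21 0x42 0x84 0x0F 0x1E 0x3C

Derivation:
Register before byte 1: 0xFF
After XOR with byte 0x9A: 0x65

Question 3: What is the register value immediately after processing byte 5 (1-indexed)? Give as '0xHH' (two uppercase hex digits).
Answer: 0x52

Derivation:
After byte 1 (0x9A): reg=0x3C
After byte 2 (0x32): reg=0x2A
After byte 3 (0xC5): reg=0x83
After byte 4 (0x23): reg=0x69
After byte 5 (0xAD): reg=0x52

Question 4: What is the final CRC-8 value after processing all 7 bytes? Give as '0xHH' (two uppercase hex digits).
After byte 1 (0x9A): reg=0x3C
After byte 2 (0x32): reg=0x2A
After byte 3 (0xC5): reg=0x83
After byte 4 (0x23): reg=0x69
After byte 5 (0xAD): reg=0x52
After byte 6 (0x5C): reg=0x2A
After byte 7 (0x71): reg=0x86

Answer: 0x86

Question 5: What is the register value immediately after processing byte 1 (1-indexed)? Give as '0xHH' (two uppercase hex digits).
After byte 1 (0x9A): reg=0x3C

Answer: 0x3C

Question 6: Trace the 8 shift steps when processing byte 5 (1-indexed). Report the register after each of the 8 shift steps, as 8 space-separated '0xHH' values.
Answer: 0x8F 0x19 0x32 0x64 0xC8 0x97 0x29 0x52

Derivation:
After byte 1 (0x9A): reg=0x3C
After byte 2 (0x32): reg=0x2A
After byte 3 (0xC5): reg=0x83
After byte 4 (0x23): reg=0x69
Register before byte 5: 0x69
After XOR with byte 0xAD: 0xC4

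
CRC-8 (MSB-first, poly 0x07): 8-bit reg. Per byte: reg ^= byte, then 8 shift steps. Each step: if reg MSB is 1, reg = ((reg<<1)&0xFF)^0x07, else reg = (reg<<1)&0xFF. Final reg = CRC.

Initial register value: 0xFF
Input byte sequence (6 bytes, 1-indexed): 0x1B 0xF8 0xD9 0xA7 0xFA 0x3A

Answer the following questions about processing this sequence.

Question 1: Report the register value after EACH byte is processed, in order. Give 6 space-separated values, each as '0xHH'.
0xB2 0xF1 0xD8 0x7A 0x89 0x10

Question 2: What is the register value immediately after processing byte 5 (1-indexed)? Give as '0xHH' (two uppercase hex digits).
Answer: 0x89

Derivation:
After byte 1 (0x1B): reg=0xB2
After byte 2 (0xF8): reg=0xF1
After byte 3 (0xD9): reg=0xD8
After byte 4 (0xA7): reg=0x7A
After byte 5 (0xFA): reg=0x89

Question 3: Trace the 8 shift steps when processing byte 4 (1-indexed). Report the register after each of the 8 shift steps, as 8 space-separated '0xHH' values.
After byte 1 (0x1B): reg=0xB2
After byte 2 (0xF8): reg=0xF1
After byte 3 (0xD9): reg=0xD8
Register before byte 4: 0xD8
After XOR with byte 0xA7: 0x7F

Answer: 0xFE 0xFB 0xF1 0xE5 0xCD 0x9D 0x3D 0x7A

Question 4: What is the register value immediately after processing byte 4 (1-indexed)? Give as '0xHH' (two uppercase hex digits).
Answer: 0x7A

Derivation:
After byte 1 (0x1B): reg=0xB2
After byte 2 (0xF8): reg=0xF1
After byte 3 (0xD9): reg=0xD8
After byte 4 (0xA7): reg=0x7A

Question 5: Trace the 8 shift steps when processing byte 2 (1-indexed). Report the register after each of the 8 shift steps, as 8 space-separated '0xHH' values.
After byte 1 (0x1B): reg=0xB2
Register before byte 2: 0xB2
After XOR with byte 0xF8: 0x4A

Answer: 0x94 0x2F 0x5E 0xBC 0x7F 0xFE 0xFB 0xF1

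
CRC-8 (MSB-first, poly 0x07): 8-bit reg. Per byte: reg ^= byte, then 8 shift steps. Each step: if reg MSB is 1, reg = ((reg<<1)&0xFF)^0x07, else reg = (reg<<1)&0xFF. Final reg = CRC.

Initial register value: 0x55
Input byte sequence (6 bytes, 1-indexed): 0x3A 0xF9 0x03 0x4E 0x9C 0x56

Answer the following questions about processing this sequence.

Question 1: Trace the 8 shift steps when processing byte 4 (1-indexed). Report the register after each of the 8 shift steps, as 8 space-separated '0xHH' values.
After byte 1 (0x3A): reg=0x0A
After byte 2 (0xF9): reg=0xD7
After byte 3 (0x03): reg=0x22
Register before byte 4: 0x22
After XOR with byte 0x4E: 0x6C

Answer: 0xD8 0xB7 0x69 0xD2 0xA3 0x41 0x82 0x03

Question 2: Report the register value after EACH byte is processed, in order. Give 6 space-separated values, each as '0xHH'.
0x0A 0xD7 0x22 0x03 0xD4 0x87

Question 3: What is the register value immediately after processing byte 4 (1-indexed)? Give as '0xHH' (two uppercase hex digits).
Answer: 0x03

Derivation:
After byte 1 (0x3A): reg=0x0A
After byte 2 (0xF9): reg=0xD7
After byte 3 (0x03): reg=0x22
After byte 4 (0x4E): reg=0x03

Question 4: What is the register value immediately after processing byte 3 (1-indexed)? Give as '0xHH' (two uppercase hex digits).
Answer: 0x22

Derivation:
After byte 1 (0x3A): reg=0x0A
After byte 2 (0xF9): reg=0xD7
After byte 3 (0x03): reg=0x22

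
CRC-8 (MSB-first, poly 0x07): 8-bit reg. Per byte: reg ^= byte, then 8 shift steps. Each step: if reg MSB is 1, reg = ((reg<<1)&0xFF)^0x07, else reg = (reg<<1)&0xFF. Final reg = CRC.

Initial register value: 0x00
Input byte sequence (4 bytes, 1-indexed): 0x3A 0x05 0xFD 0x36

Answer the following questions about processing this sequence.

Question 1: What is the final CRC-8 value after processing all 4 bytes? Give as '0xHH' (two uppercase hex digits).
After byte 1 (0x3A): reg=0xA6
After byte 2 (0x05): reg=0x60
After byte 3 (0xFD): reg=0xDA
After byte 4 (0x36): reg=0x8A

Answer: 0x8A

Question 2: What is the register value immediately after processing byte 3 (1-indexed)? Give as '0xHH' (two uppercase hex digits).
After byte 1 (0x3A): reg=0xA6
After byte 2 (0x05): reg=0x60
After byte 3 (0xFD): reg=0xDA

Answer: 0xDA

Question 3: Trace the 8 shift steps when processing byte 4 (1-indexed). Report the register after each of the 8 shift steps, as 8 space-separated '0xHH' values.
Answer: 0xDF 0xB9 0x75 0xEA 0xD3 0xA1 0x45 0x8A

Derivation:
After byte 1 (0x3A): reg=0xA6
After byte 2 (0x05): reg=0x60
After byte 3 (0xFD): reg=0xDA
Register before byte 4: 0xDA
After XOR with byte 0x36: 0xEC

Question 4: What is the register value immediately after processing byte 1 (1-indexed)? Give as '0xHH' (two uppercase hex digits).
After byte 1 (0x3A): reg=0xA6

Answer: 0xA6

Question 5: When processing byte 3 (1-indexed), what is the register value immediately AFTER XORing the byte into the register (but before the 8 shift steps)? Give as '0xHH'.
Register before byte 3: 0x60
Byte 3: 0xFD
0x60 XOR 0xFD = 0x9D

Answer: 0x9D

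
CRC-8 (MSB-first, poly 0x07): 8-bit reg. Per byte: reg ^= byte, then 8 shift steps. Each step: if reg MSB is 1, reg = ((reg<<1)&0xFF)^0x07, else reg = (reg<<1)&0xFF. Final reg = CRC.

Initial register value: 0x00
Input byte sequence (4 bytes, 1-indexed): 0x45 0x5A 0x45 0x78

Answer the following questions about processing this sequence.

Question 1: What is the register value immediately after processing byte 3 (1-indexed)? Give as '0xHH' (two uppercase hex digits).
After byte 1 (0x45): reg=0xDC
After byte 2 (0x5A): reg=0x9B
After byte 3 (0x45): reg=0x14

Answer: 0x14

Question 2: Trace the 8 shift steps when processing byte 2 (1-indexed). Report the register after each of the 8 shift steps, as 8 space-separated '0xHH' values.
After byte 1 (0x45): reg=0xDC
Register before byte 2: 0xDC
After XOR with byte 0x5A: 0x86

Answer: 0x0B 0x16 0x2C 0x58 0xB0 0x67 0xCE 0x9B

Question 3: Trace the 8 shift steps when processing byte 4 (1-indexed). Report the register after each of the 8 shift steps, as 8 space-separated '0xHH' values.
After byte 1 (0x45): reg=0xDC
After byte 2 (0x5A): reg=0x9B
After byte 3 (0x45): reg=0x14
Register before byte 4: 0x14
After XOR with byte 0x78: 0x6C

Answer: 0xD8 0xB7 0x69 0xD2 0xA3 0x41 0x82 0x03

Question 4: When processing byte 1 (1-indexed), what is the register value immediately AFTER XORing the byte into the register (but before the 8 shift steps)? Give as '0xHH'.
Register before byte 1: 0x00
Byte 1: 0x45
0x00 XOR 0x45 = 0x45

Answer: 0x45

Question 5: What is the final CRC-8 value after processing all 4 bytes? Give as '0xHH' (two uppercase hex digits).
After byte 1 (0x45): reg=0xDC
After byte 2 (0x5A): reg=0x9B
After byte 3 (0x45): reg=0x14
After byte 4 (0x78): reg=0x03

Answer: 0x03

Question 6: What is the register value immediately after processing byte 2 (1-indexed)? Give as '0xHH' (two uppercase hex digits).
After byte 1 (0x45): reg=0xDC
After byte 2 (0x5A): reg=0x9B

Answer: 0x9B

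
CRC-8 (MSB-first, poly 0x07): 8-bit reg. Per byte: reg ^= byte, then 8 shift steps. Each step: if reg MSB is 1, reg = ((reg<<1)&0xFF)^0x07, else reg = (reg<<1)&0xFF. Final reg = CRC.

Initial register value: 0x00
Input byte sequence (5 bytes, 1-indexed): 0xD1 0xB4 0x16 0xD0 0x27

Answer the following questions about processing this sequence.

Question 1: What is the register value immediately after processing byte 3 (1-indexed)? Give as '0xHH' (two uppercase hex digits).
Answer: 0x3D

Derivation:
After byte 1 (0xD1): reg=0x39
After byte 2 (0xB4): reg=0xAA
After byte 3 (0x16): reg=0x3D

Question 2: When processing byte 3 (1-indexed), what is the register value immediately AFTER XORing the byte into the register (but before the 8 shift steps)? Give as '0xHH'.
Register before byte 3: 0xAA
Byte 3: 0x16
0xAA XOR 0x16 = 0xBC

Answer: 0xBC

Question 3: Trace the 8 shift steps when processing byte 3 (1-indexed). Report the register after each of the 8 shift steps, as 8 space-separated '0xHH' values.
After byte 1 (0xD1): reg=0x39
After byte 2 (0xB4): reg=0xAA
Register before byte 3: 0xAA
After XOR with byte 0x16: 0xBC

Answer: 0x7F 0xFE 0xFB 0xF1 0xE5 0xCD 0x9D 0x3D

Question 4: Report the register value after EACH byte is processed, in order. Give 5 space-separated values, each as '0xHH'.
0x39 0xAA 0x3D 0x8D 0x5F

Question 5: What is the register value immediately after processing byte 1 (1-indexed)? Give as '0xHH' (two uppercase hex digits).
After byte 1 (0xD1): reg=0x39

Answer: 0x39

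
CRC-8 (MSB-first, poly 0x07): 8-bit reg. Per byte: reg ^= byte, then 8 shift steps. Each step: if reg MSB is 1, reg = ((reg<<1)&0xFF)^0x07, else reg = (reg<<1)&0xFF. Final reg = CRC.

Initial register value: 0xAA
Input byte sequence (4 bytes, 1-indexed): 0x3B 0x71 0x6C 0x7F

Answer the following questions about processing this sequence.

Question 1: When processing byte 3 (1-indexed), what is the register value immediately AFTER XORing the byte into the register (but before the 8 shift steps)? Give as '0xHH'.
Register before byte 3: 0xA4
Byte 3: 0x6C
0xA4 XOR 0x6C = 0xC8

Answer: 0xC8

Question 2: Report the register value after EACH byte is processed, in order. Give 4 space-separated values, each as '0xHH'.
0xFE 0xA4 0x76 0x3F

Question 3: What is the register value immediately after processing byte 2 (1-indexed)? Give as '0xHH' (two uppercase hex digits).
After byte 1 (0x3B): reg=0xFE
After byte 2 (0x71): reg=0xA4

Answer: 0xA4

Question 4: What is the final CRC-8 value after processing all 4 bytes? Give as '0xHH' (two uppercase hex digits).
Answer: 0x3F

Derivation:
After byte 1 (0x3B): reg=0xFE
After byte 2 (0x71): reg=0xA4
After byte 3 (0x6C): reg=0x76
After byte 4 (0x7F): reg=0x3F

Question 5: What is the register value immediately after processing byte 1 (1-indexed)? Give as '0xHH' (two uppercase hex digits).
After byte 1 (0x3B): reg=0xFE

Answer: 0xFE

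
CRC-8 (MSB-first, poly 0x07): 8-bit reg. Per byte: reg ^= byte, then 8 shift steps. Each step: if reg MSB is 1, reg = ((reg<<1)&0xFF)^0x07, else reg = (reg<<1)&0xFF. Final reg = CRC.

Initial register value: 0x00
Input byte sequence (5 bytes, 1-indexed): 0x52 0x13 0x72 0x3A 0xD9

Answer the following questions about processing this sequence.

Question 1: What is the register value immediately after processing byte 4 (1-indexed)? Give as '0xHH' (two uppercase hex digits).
After byte 1 (0x52): reg=0xB9
After byte 2 (0x13): reg=0x5F
After byte 3 (0x72): reg=0xC3
After byte 4 (0x3A): reg=0xE1

Answer: 0xE1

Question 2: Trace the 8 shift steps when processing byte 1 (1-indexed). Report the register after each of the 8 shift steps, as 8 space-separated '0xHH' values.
Answer: 0xA4 0x4F 0x9E 0x3B 0x76 0xEC 0xDF 0xB9

Derivation:
Register before byte 1: 0x00
After XOR with byte 0x52: 0x52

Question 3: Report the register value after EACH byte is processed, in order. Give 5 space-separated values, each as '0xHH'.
0xB9 0x5F 0xC3 0xE1 0xA8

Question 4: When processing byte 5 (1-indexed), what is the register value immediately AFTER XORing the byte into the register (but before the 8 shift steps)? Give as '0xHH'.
Register before byte 5: 0xE1
Byte 5: 0xD9
0xE1 XOR 0xD9 = 0x38

Answer: 0x38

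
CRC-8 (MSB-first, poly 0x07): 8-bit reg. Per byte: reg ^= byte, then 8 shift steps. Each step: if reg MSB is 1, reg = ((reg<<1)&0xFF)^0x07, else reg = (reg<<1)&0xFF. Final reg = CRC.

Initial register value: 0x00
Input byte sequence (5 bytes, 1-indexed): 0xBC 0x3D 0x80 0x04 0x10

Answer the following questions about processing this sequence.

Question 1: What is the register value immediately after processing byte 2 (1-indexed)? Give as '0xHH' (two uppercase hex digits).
Answer: 0x00

Derivation:
After byte 1 (0xBC): reg=0x3D
After byte 2 (0x3D): reg=0x00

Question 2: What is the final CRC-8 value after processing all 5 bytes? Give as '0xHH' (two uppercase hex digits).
Answer: 0x2F

Derivation:
After byte 1 (0xBC): reg=0x3D
After byte 2 (0x3D): reg=0x00
After byte 3 (0x80): reg=0x89
After byte 4 (0x04): reg=0xAA
After byte 5 (0x10): reg=0x2F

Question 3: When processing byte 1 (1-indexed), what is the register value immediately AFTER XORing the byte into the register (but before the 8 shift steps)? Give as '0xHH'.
Register before byte 1: 0x00
Byte 1: 0xBC
0x00 XOR 0xBC = 0xBC

Answer: 0xBC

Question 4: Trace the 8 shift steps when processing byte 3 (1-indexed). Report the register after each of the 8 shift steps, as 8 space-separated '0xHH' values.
After byte 1 (0xBC): reg=0x3D
After byte 2 (0x3D): reg=0x00
Register before byte 3: 0x00
After XOR with byte 0x80: 0x80

Answer: 0x07 0x0E 0x1C 0x38 0x70 0xE0 0xC7 0x89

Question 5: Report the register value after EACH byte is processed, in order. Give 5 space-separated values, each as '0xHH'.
0x3D 0x00 0x89 0xAA 0x2F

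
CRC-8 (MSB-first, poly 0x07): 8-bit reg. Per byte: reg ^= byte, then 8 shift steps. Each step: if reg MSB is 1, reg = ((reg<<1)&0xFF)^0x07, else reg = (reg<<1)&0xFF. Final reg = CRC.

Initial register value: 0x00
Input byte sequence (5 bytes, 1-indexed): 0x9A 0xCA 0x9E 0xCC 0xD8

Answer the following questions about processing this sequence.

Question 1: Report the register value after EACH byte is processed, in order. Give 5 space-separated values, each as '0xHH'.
0xCF 0x1B 0x92 0x9D 0xDC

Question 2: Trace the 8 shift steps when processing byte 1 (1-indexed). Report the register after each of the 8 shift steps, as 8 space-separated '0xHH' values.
Answer: 0x33 0x66 0xCC 0x9F 0x39 0x72 0xE4 0xCF

Derivation:
Register before byte 1: 0x00
After XOR with byte 0x9A: 0x9A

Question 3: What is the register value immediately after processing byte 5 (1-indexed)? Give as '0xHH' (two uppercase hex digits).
After byte 1 (0x9A): reg=0xCF
After byte 2 (0xCA): reg=0x1B
After byte 3 (0x9E): reg=0x92
After byte 4 (0xCC): reg=0x9D
After byte 5 (0xD8): reg=0xDC

Answer: 0xDC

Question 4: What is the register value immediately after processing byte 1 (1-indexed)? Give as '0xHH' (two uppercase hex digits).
Answer: 0xCF

Derivation:
After byte 1 (0x9A): reg=0xCF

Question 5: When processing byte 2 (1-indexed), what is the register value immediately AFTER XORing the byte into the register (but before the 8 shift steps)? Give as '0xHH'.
Answer: 0x05

Derivation:
Register before byte 2: 0xCF
Byte 2: 0xCA
0xCF XOR 0xCA = 0x05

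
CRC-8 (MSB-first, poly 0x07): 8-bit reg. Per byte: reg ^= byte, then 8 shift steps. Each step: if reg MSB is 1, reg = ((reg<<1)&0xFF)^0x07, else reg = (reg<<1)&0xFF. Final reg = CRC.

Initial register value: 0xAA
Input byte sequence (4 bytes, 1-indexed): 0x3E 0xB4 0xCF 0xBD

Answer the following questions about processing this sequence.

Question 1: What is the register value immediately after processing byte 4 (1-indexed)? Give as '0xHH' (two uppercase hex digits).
Answer: 0x5B

Derivation:
After byte 1 (0x3E): reg=0xE5
After byte 2 (0xB4): reg=0xB0
After byte 3 (0xCF): reg=0x7A
After byte 4 (0xBD): reg=0x5B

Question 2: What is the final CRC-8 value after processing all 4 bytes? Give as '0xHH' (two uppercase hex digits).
After byte 1 (0x3E): reg=0xE5
After byte 2 (0xB4): reg=0xB0
After byte 3 (0xCF): reg=0x7A
After byte 4 (0xBD): reg=0x5B

Answer: 0x5B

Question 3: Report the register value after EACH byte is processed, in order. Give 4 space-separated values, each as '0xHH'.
0xE5 0xB0 0x7A 0x5B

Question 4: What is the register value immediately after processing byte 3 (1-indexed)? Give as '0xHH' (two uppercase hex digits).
Answer: 0x7A

Derivation:
After byte 1 (0x3E): reg=0xE5
After byte 2 (0xB4): reg=0xB0
After byte 3 (0xCF): reg=0x7A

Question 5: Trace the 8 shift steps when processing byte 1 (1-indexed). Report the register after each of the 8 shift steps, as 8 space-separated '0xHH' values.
Register before byte 1: 0xAA
After XOR with byte 0x3E: 0x94

Answer: 0x2F 0x5E 0xBC 0x7F 0xFE 0xFB 0xF1 0xE5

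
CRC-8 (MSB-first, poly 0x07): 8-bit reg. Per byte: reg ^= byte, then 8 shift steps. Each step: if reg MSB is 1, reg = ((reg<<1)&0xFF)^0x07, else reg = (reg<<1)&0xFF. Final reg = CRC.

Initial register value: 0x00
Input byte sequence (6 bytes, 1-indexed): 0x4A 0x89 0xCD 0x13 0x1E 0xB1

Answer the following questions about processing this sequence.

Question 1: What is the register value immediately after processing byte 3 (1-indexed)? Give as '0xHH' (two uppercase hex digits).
Answer: 0x67

Derivation:
After byte 1 (0x4A): reg=0xF1
After byte 2 (0x89): reg=0x6F
After byte 3 (0xCD): reg=0x67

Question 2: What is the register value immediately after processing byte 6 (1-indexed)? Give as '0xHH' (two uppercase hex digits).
Answer: 0x53

Derivation:
After byte 1 (0x4A): reg=0xF1
After byte 2 (0x89): reg=0x6F
After byte 3 (0xCD): reg=0x67
After byte 4 (0x13): reg=0x4B
After byte 5 (0x1E): reg=0xAC
After byte 6 (0xB1): reg=0x53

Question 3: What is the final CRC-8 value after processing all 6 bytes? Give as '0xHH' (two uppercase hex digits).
Answer: 0x53

Derivation:
After byte 1 (0x4A): reg=0xF1
After byte 2 (0x89): reg=0x6F
After byte 3 (0xCD): reg=0x67
After byte 4 (0x13): reg=0x4B
After byte 5 (0x1E): reg=0xAC
After byte 6 (0xB1): reg=0x53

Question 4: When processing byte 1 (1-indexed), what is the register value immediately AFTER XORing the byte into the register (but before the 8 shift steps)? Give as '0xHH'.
Answer: 0x4A

Derivation:
Register before byte 1: 0x00
Byte 1: 0x4A
0x00 XOR 0x4A = 0x4A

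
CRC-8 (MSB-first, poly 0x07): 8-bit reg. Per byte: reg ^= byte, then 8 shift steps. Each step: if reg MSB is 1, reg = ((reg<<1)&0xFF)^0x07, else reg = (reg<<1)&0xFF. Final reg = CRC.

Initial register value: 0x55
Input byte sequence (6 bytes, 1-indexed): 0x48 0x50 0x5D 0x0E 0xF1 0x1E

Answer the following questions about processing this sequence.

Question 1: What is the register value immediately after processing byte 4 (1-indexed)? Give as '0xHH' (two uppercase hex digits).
After byte 1 (0x48): reg=0x53
After byte 2 (0x50): reg=0x09
After byte 3 (0x5D): reg=0xAB
After byte 4 (0x0E): reg=0x72

Answer: 0x72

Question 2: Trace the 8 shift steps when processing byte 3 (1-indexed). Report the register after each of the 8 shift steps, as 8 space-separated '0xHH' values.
Answer: 0xA8 0x57 0xAE 0x5B 0xB6 0x6B 0xD6 0xAB

Derivation:
After byte 1 (0x48): reg=0x53
After byte 2 (0x50): reg=0x09
Register before byte 3: 0x09
After XOR with byte 0x5D: 0x54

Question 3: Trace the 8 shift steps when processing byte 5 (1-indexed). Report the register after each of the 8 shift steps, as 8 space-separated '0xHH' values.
Answer: 0x01 0x02 0x04 0x08 0x10 0x20 0x40 0x80

Derivation:
After byte 1 (0x48): reg=0x53
After byte 2 (0x50): reg=0x09
After byte 3 (0x5D): reg=0xAB
After byte 4 (0x0E): reg=0x72
Register before byte 5: 0x72
After XOR with byte 0xF1: 0x83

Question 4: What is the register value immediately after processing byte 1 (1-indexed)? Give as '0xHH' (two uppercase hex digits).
After byte 1 (0x48): reg=0x53

Answer: 0x53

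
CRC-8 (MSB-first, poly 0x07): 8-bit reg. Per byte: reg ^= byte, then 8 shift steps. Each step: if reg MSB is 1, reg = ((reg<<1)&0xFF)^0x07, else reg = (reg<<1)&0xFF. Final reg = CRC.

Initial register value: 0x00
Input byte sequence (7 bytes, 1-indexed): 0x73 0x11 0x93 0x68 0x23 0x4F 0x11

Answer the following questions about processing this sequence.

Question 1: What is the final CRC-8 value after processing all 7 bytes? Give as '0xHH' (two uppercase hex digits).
After byte 1 (0x73): reg=0x5E
After byte 2 (0x11): reg=0xEA
After byte 3 (0x93): reg=0x68
After byte 4 (0x68): reg=0x00
After byte 5 (0x23): reg=0xE9
After byte 6 (0x4F): reg=0x7B
After byte 7 (0x11): reg=0x11

Answer: 0x11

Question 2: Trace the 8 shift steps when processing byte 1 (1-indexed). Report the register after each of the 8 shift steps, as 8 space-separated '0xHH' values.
Answer: 0xE6 0xCB 0x91 0x25 0x4A 0x94 0x2F 0x5E

Derivation:
Register before byte 1: 0x00
After XOR with byte 0x73: 0x73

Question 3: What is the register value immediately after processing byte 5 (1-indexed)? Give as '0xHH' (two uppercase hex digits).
Answer: 0xE9

Derivation:
After byte 1 (0x73): reg=0x5E
After byte 2 (0x11): reg=0xEA
After byte 3 (0x93): reg=0x68
After byte 4 (0x68): reg=0x00
After byte 5 (0x23): reg=0xE9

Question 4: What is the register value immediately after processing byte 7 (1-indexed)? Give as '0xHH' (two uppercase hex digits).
After byte 1 (0x73): reg=0x5E
After byte 2 (0x11): reg=0xEA
After byte 3 (0x93): reg=0x68
After byte 4 (0x68): reg=0x00
After byte 5 (0x23): reg=0xE9
After byte 6 (0x4F): reg=0x7B
After byte 7 (0x11): reg=0x11

Answer: 0x11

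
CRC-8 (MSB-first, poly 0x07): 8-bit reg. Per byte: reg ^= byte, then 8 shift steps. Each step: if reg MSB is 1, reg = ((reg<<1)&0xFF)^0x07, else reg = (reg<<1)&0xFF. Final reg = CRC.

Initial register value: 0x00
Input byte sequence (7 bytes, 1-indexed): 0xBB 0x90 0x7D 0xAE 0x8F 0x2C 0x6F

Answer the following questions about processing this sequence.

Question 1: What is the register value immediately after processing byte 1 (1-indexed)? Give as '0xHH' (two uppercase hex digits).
After byte 1 (0xBB): reg=0x28

Answer: 0x28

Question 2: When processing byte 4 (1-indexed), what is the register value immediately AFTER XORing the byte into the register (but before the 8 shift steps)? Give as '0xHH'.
Register before byte 4: 0x93
Byte 4: 0xAE
0x93 XOR 0xAE = 0x3D

Answer: 0x3D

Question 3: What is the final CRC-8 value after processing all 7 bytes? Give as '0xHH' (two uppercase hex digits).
After byte 1 (0xBB): reg=0x28
After byte 2 (0x90): reg=0x21
After byte 3 (0x7D): reg=0x93
After byte 4 (0xAE): reg=0xB3
After byte 5 (0x8F): reg=0xB4
After byte 6 (0x2C): reg=0xC1
After byte 7 (0x6F): reg=0x43

Answer: 0x43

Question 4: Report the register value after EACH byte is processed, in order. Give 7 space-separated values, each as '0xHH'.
0x28 0x21 0x93 0xB3 0xB4 0xC1 0x43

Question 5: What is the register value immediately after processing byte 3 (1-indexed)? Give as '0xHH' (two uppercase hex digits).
Answer: 0x93

Derivation:
After byte 1 (0xBB): reg=0x28
After byte 2 (0x90): reg=0x21
After byte 3 (0x7D): reg=0x93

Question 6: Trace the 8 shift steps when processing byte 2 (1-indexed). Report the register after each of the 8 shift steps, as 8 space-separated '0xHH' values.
Answer: 0x77 0xEE 0xDB 0xB1 0x65 0xCA 0x93 0x21

Derivation:
After byte 1 (0xBB): reg=0x28
Register before byte 2: 0x28
After XOR with byte 0x90: 0xB8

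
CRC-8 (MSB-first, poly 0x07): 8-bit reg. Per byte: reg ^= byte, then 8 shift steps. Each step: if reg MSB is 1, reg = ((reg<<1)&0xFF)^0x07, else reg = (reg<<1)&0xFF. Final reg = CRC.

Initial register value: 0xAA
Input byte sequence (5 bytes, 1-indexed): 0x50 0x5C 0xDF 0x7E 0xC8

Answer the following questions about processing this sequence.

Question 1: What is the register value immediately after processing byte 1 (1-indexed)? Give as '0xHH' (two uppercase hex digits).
Answer: 0xE8

Derivation:
After byte 1 (0x50): reg=0xE8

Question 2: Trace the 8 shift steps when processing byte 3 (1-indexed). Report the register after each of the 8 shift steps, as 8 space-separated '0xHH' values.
Answer: 0xB3 0x61 0xC2 0x83 0x01 0x02 0x04 0x08

Derivation:
After byte 1 (0x50): reg=0xE8
After byte 2 (0x5C): reg=0x05
Register before byte 3: 0x05
After XOR with byte 0xDF: 0xDA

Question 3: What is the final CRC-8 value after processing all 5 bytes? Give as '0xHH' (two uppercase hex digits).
Answer: 0xAA

Derivation:
After byte 1 (0x50): reg=0xE8
After byte 2 (0x5C): reg=0x05
After byte 3 (0xDF): reg=0x08
After byte 4 (0x7E): reg=0x45
After byte 5 (0xC8): reg=0xAA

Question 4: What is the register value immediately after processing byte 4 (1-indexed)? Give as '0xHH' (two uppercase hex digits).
Answer: 0x45

Derivation:
After byte 1 (0x50): reg=0xE8
After byte 2 (0x5C): reg=0x05
After byte 3 (0xDF): reg=0x08
After byte 4 (0x7E): reg=0x45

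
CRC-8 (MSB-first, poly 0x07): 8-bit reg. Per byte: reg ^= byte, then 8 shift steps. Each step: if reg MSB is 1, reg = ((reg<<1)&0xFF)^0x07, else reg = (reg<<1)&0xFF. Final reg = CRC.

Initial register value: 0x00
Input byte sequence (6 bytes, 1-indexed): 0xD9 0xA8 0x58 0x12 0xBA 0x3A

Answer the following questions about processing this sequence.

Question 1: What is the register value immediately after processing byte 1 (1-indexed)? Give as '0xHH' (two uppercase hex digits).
Answer: 0x01

Derivation:
After byte 1 (0xD9): reg=0x01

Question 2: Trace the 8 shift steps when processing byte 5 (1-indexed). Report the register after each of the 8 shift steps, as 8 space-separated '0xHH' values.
After byte 1 (0xD9): reg=0x01
After byte 2 (0xA8): reg=0x56
After byte 3 (0x58): reg=0x2A
After byte 4 (0x12): reg=0xA8
Register before byte 5: 0xA8
After XOR with byte 0xBA: 0x12

Answer: 0x24 0x48 0x90 0x27 0x4E 0x9C 0x3F 0x7E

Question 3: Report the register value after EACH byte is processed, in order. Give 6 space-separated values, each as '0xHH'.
0x01 0x56 0x2A 0xA8 0x7E 0xDB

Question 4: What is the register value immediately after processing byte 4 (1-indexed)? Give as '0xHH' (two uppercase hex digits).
Answer: 0xA8

Derivation:
After byte 1 (0xD9): reg=0x01
After byte 2 (0xA8): reg=0x56
After byte 3 (0x58): reg=0x2A
After byte 4 (0x12): reg=0xA8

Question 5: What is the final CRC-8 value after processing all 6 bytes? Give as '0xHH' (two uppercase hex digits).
After byte 1 (0xD9): reg=0x01
After byte 2 (0xA8): reg=0x56
After byte 3 (0x58): reg=0x2A
After byte 4 (0x12): reg=0xA8
After byte 5 (0xBA): reg=0x7E
After byte 6 (0x3A): reg=0xDB

Answer: 0xDB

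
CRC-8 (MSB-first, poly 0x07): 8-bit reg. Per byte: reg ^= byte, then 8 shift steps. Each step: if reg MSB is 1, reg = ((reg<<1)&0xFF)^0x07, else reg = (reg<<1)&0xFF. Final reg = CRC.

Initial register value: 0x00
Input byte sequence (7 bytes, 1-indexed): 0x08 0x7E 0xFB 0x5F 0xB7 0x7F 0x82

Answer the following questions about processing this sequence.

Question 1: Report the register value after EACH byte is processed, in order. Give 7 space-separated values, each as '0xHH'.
0x38 0xD5 0xCA 0xE2 0xAC 0x37 0x02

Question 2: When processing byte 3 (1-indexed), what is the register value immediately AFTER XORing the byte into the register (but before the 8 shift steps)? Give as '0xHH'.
Answer: 0x2E

Derivation:
Register before byte 3: 0xD5
Byte 3: 0xFB
0xD5 XOR 0xFB = 0x2E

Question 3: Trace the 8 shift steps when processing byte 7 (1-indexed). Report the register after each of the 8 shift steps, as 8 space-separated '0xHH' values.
Answer: 0x6D 0xDA 0xB3 0x61 0xC2 0x83 0x01 0x02

Derivation:
After byte 1 (0x08): reg=0x38
After byte 2 (0x7E): reg=0xD5
After byte 3 (0xFB): reg=0xCA
After byte 4 (0x5F): reg=0xE2
After byte 5 (0xB7): reg=0xAC
After byte 6 (0x7F): reg=0x37
Register before byte 7: 0x37
After XOR with byte 0x82: 0xB5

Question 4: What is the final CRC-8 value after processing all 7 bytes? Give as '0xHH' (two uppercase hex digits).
Answer: 0x02

Derivation:
After byte 1 (0x08): reg=0x38
After byte 2 (0x7E): reg=0xD5
After byte 3 (0xFB): reg=0xCA
After byte 4 (0x5F): reg=0xE2
After byte 5 (0xB7): reg=0xAC
After byte 6 (0x7F): reg=0x37
After byte 7 (0x82): reg=0x02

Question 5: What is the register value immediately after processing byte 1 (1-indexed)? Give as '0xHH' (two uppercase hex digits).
Answer: 0x38

Derivation:
After byte 1 (0x08): reg=0x38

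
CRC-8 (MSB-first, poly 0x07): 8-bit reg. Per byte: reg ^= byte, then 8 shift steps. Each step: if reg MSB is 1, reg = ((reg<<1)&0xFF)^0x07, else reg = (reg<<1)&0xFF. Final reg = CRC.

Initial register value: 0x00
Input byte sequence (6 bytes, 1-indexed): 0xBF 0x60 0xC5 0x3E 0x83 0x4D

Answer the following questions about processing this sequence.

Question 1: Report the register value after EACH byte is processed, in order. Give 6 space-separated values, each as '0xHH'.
0x34 0xAB 0x0D 0x99 0x46 0x31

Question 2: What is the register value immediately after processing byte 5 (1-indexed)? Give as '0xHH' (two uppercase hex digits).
Answer: 0x46

Derivation:
After byte 1 (0xBF): reg=0x34
After byte 2 (0x60): reg=0xAB
After byte 3 (0xC5): reg=0x0D
After byte 4 (0x3E): reg=0x99
After byte 5 (0x83): reg=0x46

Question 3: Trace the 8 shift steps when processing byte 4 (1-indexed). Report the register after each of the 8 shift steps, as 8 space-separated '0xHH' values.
After byte 1 (0xBF): reg=0x34
After byte 2 (0x60): reg=0xAB
After byte 3 (0xC5): reg=0x0D
Register before byte 4: 0x0D
After XOR with byte 0x3E: 0x33

Answer: 0x66 0xCC 0x9F 0x39 0x72 0xE4 0xCF 0x99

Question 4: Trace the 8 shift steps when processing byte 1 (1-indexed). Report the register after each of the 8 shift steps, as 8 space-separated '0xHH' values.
Answer: 0x79 0xF2 0xE3 0xC1 0x85 0x0D 0x1A 0x34

Derivation:
Register before byte 1: 0x00
After XOR with byte 0xBF: 0xBF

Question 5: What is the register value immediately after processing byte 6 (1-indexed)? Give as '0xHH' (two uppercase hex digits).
Answer: 0x31

Derivation:
After byte 1 (0xBF): reg=0x34
After byte 2 (0x60): reg=0xAB
After byte 3 (0xC5): reg=0x0D
After byte 4 (0x3E): reg=0x99
After byte 5 (0x83): reg=0x46
After byte 6 (0x4D): reg=0x31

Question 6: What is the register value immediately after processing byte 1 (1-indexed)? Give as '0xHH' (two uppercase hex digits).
After byte 1 (0xBF): reg=0x34

Answer: 0x34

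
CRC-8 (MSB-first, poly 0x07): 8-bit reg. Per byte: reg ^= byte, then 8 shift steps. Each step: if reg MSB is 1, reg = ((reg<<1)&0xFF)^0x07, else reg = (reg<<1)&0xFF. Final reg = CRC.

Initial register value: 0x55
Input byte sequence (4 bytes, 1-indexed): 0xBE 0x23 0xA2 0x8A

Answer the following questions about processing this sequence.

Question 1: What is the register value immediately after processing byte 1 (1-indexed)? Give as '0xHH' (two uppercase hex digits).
Answer: 0x9F

Derivation:
After byte 1 (0xBE): reg=0x9F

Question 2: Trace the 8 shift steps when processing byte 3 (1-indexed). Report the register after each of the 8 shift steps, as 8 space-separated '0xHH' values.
After byte 1 (0xBE): reg=0x9F
After byte 2 (0x23): reg=0x3D
Register before byte 3: 0x3D
After XOR with byte 0xA2: 0x9F

Answer: 0x39 0x72 0xE4 0xCF 0x99 0x35 0x6A 0xD4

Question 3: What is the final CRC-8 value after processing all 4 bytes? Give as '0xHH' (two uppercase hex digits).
Answer: 0x9D

Derivation:
After byte 1 (0xBE): reg=0x9F
After byte 2 (0x23): reg=0x3D
After byte 3 (0xA2): reg=0xD4
After byte 4 (0x8A): reg=0x9D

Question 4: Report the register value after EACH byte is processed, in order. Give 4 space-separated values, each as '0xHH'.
0x9F 0x3D 0xD4 0x9D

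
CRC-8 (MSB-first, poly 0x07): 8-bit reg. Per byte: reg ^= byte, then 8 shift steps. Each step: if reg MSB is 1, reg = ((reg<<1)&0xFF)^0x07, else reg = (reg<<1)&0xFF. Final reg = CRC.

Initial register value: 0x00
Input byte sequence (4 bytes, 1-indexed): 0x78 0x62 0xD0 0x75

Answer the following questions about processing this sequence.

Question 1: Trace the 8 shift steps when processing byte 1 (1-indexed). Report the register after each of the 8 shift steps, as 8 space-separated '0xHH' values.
Answer: 0xF0 0xE7 0xC9 0x95 0x2D 0x5A 0xB4 0x6F

Derivation:
Register before byte 1: 0x00
After XOR with byte 0x78: 0x78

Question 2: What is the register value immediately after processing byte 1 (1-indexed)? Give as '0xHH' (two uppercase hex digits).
Answer: 0x6F

Derivation:
After byte 1 (0x78): reg=0x6F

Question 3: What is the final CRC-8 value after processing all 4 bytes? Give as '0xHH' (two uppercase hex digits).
After byte 1 (0x78): reg=0x6F
After byte 2 (0x62): reg=0x23
After byte 3 (0xD0): reg=0xD7
After byte 4 (0x75): reg=0x67

Answer: 0x67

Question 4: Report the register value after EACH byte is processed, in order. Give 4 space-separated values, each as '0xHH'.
0x6F 0x23 0xD7 0x67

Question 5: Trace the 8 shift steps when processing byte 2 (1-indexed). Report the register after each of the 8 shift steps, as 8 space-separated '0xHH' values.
After byte 1 (0x78): reg=0x6F
Register before byte 2: 0x6F
After XOR with byte 0x62: 0x0D

Answer: 0x1A 0x34 0x68 0xD0 0xA7 0x49 0x92 0x23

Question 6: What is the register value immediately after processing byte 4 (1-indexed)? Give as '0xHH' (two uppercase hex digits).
Answer: 0x67

Derivation:
After byte 1 (0x78): reg=0x6F
After byte 2 (0x62): reg=0x23
After byte 3 (0xD0): reg=0xD7
After byte 4 (0x75): reg=0x67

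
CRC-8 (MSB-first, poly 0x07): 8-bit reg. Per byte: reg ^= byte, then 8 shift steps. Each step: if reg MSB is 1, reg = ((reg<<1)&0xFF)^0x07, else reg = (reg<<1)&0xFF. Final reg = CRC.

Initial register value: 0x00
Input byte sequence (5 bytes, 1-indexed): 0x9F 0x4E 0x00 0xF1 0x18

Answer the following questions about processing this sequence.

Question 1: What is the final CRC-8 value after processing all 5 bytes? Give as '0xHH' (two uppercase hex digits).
Answer: 0x83

Derivation:
After byte 1 (0x9F): reg=0xD4
After byte 2 (0x4E): reg=0xCF
After byte 3 (0x00): reg=0x63
After byte 4 (0xF1): reg=0xF7
After byte 5 (0x18): reg=0x83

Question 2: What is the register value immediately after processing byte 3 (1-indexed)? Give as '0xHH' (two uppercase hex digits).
Answer: 0x63

Derivation:
After byte 1 (0x9F): reg=0xD4
After byte 2 (0x4E): reg=0xCF
After byte 3 (0x00): reg=0x63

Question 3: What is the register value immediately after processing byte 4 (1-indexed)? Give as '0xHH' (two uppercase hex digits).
Answer: 0xF7

Derivation:
After byte 1 (0x9F): reg=0xD4
After byte 2 (0x4E): reg=0xCF
After byte 3 (0x00): reg=0x63
After byte 4 (0xF1): reg=0xF7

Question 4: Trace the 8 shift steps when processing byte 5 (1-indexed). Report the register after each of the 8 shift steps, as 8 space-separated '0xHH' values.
After byte 1 (0x9F): reg=0xD4
After byte 2 (0x4E): reg=0xCF
After byte 3 (0x00): reg=0x63
After byte 4 (0xF1): reg=0xF7
Register before byte 5: 0xF7
After XOR with byte 0x18: 0xEF

Answer: 0xD9 0xB5 0x6D 0xDA 0xB3 0x61 0xC2 0x83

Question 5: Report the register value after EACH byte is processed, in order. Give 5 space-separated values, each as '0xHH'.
0xD4 0xCF 0x63 0xF7 0x83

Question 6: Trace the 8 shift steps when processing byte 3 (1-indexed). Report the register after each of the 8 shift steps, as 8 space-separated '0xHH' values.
Answer: 0x99 0x35 0x6A 0xD4 0xAF 0x59 0xB2 0x63

Derivation:
After byte 1 (0x9F): reg=0xD4
After byte 2 (0x4E): reg=0xCF
Register before byte 3: 0xCF
After XOR with byte 0x00: 0xCF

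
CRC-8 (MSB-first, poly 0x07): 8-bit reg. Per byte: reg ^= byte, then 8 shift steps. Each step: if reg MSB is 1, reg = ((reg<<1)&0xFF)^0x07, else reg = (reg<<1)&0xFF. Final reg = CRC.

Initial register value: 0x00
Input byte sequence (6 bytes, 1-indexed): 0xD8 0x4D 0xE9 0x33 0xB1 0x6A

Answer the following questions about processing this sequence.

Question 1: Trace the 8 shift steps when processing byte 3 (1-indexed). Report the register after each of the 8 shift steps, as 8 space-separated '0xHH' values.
After byte 1 (0xD8): reg=0x06
After byte 2 (0x4D): reg=0xF6
Register before byte 3: 0xF6
After XOR with byte 0xE9: 0x1F

Answer: 0x3E 0x7C 0xF8 0xF7 0xE9 0xD5 0xAD 0x5D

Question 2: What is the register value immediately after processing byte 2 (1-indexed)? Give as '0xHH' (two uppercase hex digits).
Answer: 0xF6

Derivation:
After byte 1 (0xD8): reg=0x06
After byte 2 (0x4D): reg=0xF6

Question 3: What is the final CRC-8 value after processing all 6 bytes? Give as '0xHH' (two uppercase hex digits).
After byte 1 (0xD8): reg=0x06
After byte 2 (0x4D): reg=0xF6
After byte 3 (0xE9): reg=0x5D
After byte 4 (0x33): reg=0x0D
After byte 5 (0xB1): reg=0x3D
After byte 6 (0x6A): reg=0xA2

Answer: 0xA2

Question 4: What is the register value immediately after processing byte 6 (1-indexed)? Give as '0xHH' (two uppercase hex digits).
Answer: 0xA2

Derivation:
After byte 1 (0xD8): reg=0x06
After byte 2 (0x4D): reg=0xF6
After byte 3 (0xE9): reg=0x5D
After byte 4 (0x33): reg=0x0D
After byte 5 (0xB1): reg=0x3D
After byte 6 (0x6A): reg=0xA2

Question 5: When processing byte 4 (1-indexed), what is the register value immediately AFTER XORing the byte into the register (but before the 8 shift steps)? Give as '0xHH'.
Answer: 0x6E

Derivation:
Register before byte 4: 0x5D
Byte 4: 0x33
0x5D XOR 0x33 = 0x6E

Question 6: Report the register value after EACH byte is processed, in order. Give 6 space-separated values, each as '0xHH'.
0x06 0xF6 0x5D 0x0D 0x3D 0xA2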